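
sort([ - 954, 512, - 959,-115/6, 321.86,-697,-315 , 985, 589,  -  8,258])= [ - 959, - 954,-697,- 315, - 115/6, - 8,258,321.86, 512,589, 985]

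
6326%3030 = 266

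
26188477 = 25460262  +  728215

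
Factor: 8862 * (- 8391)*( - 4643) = 345258318006 = 2^1*3^2*  7^1 * 211^1*2797^1* 4643^1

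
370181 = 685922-315741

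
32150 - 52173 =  - 20023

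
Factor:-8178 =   -  2^1*3^1*29^1*47^1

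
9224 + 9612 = 18836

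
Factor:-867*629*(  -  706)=2^1*3^1*17^3*37^1*353^1= 385012158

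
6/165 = 2/55 = 0.04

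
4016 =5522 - 1506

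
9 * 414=3726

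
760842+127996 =888838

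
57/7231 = 57/7231 = 0.01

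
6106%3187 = 2919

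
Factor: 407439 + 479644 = 887083  =  101^1*8783^1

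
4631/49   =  4631/49 = 94.51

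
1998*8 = 15984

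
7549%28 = 17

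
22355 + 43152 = 65507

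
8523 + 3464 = 11987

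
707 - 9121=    - 8414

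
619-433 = 186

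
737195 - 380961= 356234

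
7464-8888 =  - 1424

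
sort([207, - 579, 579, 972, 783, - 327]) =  [ - 579, - 327, 207, 579, 783, 972]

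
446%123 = 77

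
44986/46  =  977 + 22/23 =977.96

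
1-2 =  - 1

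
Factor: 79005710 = 2^1*5^1*7^1*73^1 *15461^1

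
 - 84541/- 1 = 84541/1 = 84541.00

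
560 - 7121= - 6561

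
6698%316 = 62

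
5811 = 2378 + 3433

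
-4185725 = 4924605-9110330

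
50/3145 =10/629 = 0.02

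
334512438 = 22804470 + 311707968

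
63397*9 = 570573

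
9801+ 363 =10164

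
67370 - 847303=- 779933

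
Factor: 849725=5^2*41^1*829^1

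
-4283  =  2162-6445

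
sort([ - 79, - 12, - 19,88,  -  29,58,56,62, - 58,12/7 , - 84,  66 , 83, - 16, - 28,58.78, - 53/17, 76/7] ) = [-84, - 79, - 58 ,-29, - 28, - 19, - 16, - 12,-53/17,  12/7,76/7,56,58, 58.78,  62,66,83,88 ]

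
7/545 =7/545= 0.01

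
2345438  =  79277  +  2266161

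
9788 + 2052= 11840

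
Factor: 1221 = 3^1*11^1*37^1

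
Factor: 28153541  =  13^2*23^1*7243^1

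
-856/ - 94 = 9 + 5/47 = 9.11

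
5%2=1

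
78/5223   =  26/1741 = 0.01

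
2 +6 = 8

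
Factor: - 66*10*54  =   - 2^3*3^4*5^1*11^1  =  - 35640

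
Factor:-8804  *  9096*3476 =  - 278362195584=-2^7 * 3^1*11^1*31^1*71^1*79^1*379^1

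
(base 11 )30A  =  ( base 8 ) 565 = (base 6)1421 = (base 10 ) 373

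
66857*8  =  534856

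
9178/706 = 13 = 13.00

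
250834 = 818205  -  567371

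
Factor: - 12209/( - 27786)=2^( - 1 )*3^( - 1 ) *11^(  -  1 )*29^1 = 29/66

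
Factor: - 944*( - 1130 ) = 2^5*5^1*59^1*113^1 =1066720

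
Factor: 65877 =3^1*7^1*3137^1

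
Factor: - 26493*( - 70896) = 2^4*3^2*7^1*211^1*8831^1 = 1878247728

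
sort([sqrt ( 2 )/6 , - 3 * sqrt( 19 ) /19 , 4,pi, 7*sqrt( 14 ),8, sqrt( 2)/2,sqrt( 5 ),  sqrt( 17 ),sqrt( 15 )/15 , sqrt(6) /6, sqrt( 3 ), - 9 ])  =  [ - 9, - 3*sqrt ( 19 )/19 , sqrt( 2 )/6,sqrt( 15) /15, sqrt(6 )/6 , sqrt( 2)/2, sqrt(3),sqrt( 5 ),  pi,4,sqrt(17 ), 8,7 *sqrt ( 14)]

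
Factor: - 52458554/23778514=  -  26229277/11889257= - 271^1 * 96787^1 * 11889257^( - 1 ) 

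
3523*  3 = 10569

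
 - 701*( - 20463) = 14344563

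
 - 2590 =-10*259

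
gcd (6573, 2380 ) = 7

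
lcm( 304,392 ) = 14896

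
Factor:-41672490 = -2^1*3^1*5^1*1389083^1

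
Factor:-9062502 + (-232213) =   -  9294715 = - 5^1*89^1*20887^1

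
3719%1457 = 805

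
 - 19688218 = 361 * (- 54538)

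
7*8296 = 58072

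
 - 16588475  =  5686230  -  22274705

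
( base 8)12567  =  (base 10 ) 5495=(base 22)b7h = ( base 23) A8L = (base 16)1577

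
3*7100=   21300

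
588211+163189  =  751400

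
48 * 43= 2064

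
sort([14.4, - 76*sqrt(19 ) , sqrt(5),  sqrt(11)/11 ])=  [ - 76*sqrt(19), sqrt(11)/11, sqrt(5 ),14.4] 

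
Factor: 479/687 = 3^( - 1) * 229^ ( - 1 )* 479^1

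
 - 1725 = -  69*25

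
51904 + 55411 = 107315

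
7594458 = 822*9239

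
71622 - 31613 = 40009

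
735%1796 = 735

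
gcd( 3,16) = 1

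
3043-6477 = -3434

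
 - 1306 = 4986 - 6292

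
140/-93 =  - 140/93  =  -  1.51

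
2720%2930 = 2720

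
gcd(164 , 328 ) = 164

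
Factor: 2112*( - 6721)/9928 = -1774344/1241= -  2^3*3^1*11^2*13^1*17^( - 1 )*47^1*73^ (-1 )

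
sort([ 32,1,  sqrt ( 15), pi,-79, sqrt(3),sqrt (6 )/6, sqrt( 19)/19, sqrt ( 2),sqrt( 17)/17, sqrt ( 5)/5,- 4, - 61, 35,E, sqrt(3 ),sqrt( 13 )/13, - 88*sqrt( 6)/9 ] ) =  [ - 79, - 61,-88 * sqrt( 6)/9, - 4, sqrt( 19)/19, sqrt(17)/17, sqrt(13 )/13, sqrt(6)/6 , sqrt(5)/5,1, sqrt(2), sqrt(3), sqrt( 3) , E,pi, sqrt(15), 32, 35]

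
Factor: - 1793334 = - 2^1*3^1*19^1*15731^1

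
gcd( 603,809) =1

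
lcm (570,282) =26790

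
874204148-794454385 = 79749763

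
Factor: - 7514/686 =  - 7^( - 3)*13^1*17^2 = -  3757/343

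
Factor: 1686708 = 2^2 * 3^2*46853^1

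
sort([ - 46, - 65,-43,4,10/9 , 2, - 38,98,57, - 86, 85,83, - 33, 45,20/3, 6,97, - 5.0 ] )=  [ - 86,-65, - 46, - 43, - 38, - 33, - 5.0,10/9 , 2  ,  4,6,20/3, 45,57,83,85, 97, 98 ] 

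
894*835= 746490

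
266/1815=266/1815 = 0.15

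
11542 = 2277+9265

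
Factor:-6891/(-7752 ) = 2297/2584 = 2^(  -  3)*17^( - 1 )*19^( - 1 )*2297^1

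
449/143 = 449/143 = 3.14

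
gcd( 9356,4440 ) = 4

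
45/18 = 2+1/2 = 2.50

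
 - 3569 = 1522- 5091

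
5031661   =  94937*53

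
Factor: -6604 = -2^2*13^1 * 127^1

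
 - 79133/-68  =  79133/68 = 1163.72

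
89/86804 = 89/86804 = 0.00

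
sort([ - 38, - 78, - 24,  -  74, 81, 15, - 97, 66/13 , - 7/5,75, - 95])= [ - 97, - 95, -78, - 74, - 38, -24, - 7/5,  66/13, 15, 75, 81 ] 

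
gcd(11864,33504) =8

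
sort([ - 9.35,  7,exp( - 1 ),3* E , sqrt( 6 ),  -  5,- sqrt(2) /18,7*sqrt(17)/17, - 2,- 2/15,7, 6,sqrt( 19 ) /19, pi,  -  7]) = [-9.35 , - 7,- 5, - 2, - 2/15, - sqrt(2 ) /18,sqrt(19)/19,exp( - 1),7*sqrt( 17)/17,sqrt(6),pi,6, 7,7, 3*E]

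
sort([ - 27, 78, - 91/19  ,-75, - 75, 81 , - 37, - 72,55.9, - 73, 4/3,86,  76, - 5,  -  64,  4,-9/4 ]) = [ - 75, - 75, - 73, - 72, - 64, - 37 , - 27, - 5,-91/19, - 9/4, 4/3,4, 55.9, 76, 78, 81, 86]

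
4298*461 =1981378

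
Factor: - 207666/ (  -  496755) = 278/665 = 2^1*5^(-1)*7^(-1 )*19^( - 1 )  *  139^1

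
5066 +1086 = 6152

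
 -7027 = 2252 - 9279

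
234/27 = 8 + 2/3 =8.67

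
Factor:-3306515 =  -5^1*109^1*6067^1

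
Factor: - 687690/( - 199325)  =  2^1 *3^5 *5^ ( - 1)*7^( - 1)*17^( - 1)*67^( - 1) * 283^1 = 137538/39865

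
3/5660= 3/5660 =0.00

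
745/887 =745/887=0.84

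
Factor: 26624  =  2^11*13^1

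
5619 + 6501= 12120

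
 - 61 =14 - 75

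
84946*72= 6116112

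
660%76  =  52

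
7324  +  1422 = 8746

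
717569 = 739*971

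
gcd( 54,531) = 9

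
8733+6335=15068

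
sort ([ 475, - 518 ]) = [ - 518,475]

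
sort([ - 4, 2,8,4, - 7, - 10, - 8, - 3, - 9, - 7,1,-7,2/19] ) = [ - 10,-9,-8, - 7, - 7, - 7, - 4, - 3,2/19,1,2,4, 8 ]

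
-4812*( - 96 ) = 461952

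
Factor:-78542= -2^1*173^1 * 227^1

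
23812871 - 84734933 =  - 60922062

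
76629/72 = 1064+7/24  =  1064.29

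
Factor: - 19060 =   -  2^2*5^1*953^1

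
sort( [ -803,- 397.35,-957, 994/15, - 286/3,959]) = [ - 957 ,  -  803, - 397.35, - 286/3,994/15,959 ]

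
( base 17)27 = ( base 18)25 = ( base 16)29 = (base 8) 51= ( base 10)41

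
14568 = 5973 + 8595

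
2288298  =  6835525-4547227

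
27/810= 1/30 = 0.03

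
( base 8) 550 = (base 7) 1023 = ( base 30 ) C0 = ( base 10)360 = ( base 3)111100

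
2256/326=6 + 150/163 = 6.92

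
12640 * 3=37920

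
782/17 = 46  =  46.00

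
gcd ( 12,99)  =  3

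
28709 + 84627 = 113336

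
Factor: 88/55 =8/5 = 2^3*5^( - 1 ) 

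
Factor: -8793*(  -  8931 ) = 78530283 = 3^3*13^1*229^1*977^1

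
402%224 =178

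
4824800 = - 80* ( - 60310 )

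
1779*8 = 14232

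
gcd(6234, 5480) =2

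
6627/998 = 6627/998 = 6.64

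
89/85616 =89/85616 = 0.00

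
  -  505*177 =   -  89385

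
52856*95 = 5021320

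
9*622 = 5598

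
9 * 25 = 225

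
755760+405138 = 1160898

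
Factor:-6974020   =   - 2^2*5^1*239^1*1459^1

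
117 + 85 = 202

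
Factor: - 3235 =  - 5^1*647^1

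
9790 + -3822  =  5968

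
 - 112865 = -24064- 88801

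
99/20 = 4 + 19/20 = 4.95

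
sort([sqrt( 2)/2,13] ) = [sqrt( 2) /2,13] 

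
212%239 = 212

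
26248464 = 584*44946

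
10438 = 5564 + 4874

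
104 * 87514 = 9101456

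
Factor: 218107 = 218107^1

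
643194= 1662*387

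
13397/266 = 50 + 97/266=50.36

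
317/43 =317/43 = 7.37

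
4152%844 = 776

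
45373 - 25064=20309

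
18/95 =18/95 = 0.19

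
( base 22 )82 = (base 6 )454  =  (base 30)5s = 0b10110010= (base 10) 178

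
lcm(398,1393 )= 2786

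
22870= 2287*10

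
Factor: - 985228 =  - 2^2*23^1*10709^1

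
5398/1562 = 2699/781 =3.46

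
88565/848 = 88565/848 = 104.44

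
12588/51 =246 + 14/17 = 246.82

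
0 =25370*0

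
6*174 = 1044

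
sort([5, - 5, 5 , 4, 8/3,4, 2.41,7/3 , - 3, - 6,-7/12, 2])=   [ - 6, - 5, - 3, - 7/12  ,  2,7/3,2.41,8/3,4,4, 5 , 5 ] 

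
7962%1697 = 1174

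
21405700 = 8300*2579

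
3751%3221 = 530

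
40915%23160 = 17755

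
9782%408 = 398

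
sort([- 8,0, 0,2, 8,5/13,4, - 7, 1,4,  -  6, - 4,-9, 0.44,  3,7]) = [ - 9,- 8, - 7, - 6 , - 4,0, 0, 5/13,0.44, 1,2,3,4,4, 7, 8]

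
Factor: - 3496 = -2^3*19^1*23^1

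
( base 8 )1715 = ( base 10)973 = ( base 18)301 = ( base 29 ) 14G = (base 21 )247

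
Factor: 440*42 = 18480  =  2^4*3^1*5^1*7^1 * 11^1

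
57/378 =19/126 = 0.15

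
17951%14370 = 3581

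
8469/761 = 11+ 98/761  =  11.13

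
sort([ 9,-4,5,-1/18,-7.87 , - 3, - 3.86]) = [ - 7.87,-4, - 3.86,-3, - 1/18,  5, 9]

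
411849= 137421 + 274428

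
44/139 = 44/139 =0.32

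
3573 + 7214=10787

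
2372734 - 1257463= 1115271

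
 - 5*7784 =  - 38920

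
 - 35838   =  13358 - 49196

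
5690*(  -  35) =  - 199150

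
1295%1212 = 83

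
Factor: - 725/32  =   - 2^(-5 ) * 5^2*29^1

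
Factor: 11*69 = 3^1*11^1*23^1 = 759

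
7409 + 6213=13622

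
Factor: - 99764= - 2^2 * 7^2*509^1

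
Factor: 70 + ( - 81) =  - 11^1 = - 11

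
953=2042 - 1089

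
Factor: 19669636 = 2^2 * 7^1*19^1 * 36973^1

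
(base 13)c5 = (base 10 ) 161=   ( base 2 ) 10100001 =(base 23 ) 70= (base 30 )5B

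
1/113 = 1/113 = 0.01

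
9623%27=11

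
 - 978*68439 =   -  66933342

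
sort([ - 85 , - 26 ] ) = [  -  85, - 26]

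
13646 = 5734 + 7912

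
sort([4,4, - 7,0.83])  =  [-7,0.83 , 4, 4]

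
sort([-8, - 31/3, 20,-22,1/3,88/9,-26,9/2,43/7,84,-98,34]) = [ -98, - 26, - 22,-31/3,- 8, 1/3,9/2, 43/7,88/9,20 , 34,84]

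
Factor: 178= 2^1*89^1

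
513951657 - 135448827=378502830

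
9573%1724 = 953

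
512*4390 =2247680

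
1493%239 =59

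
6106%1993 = 127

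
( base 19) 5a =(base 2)1101001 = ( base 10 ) 105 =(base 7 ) 210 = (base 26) 41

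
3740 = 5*748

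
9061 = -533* ( - 17 )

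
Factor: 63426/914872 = 2^(-2)*3^1*7^(-1)*11^1*17^( - 1)  =  33/476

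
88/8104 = 11/1013= 0.01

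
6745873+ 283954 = 7029827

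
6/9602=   3/4801 = 0.00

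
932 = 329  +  603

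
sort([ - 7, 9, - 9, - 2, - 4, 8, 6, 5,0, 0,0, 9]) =[  -  9, - 7, - 4, - 2, 0,0, 0, 5, 6, 8,9,9 ]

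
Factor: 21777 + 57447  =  79224 = 2^3*3^1*3301^1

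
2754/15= 183 + 3/5 = 183.60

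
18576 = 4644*4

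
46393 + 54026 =100419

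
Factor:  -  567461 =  -191^1*2971^1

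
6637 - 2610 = 4027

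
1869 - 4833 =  -2964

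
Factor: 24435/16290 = 2^( -1)*3^1 = 3/2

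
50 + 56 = 106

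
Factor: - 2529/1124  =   - 2^( - 2 ) * 3^2 = -  9/4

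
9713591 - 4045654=5667937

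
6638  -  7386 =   -  748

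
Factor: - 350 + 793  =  443 = 443^1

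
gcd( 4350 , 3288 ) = 6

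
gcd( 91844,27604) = 4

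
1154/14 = 82 + 3/7 = 82.43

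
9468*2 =18936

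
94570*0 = 0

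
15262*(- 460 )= - 7020520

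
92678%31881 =28916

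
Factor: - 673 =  - 673^1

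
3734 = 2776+958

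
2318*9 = 20862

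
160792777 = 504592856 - 343800079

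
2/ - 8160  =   - 1 + 4079/4080= - 0.00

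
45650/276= 22825/138 = 165.40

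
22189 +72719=94908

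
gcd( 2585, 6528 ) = 1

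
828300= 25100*33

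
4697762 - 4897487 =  - 199725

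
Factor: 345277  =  193^1*1789^1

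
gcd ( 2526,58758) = 6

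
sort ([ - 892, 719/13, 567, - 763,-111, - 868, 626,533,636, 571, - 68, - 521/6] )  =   [ - 892,  -  868,  -  763,  -  111, - 521/6, - 68, 719/13,533,567, 571 , 626, 636] 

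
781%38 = 21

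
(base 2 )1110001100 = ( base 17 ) 327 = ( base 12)638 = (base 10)908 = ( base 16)38C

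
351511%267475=84036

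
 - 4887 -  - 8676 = 3789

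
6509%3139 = 231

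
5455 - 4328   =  1127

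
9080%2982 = 134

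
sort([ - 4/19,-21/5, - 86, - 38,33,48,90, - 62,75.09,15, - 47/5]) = [ - 86, - 62, - 38,-47/5, - 21/5, - 4/19,  15,33 , 48, 75.09,90 ] 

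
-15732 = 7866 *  ( - 2)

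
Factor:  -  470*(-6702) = 3149940 = 2^2*3^1 * 5^1 *47^1*1117^1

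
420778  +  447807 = 868585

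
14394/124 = 7197/62  =  116.08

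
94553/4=94553/4 =23638.25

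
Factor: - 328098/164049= - 2=   - 2^1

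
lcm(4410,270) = 13230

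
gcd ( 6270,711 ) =3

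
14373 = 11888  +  2485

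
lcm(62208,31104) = 62208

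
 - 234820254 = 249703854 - 484524108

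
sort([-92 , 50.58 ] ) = [-92,50.58 ]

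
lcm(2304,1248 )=29952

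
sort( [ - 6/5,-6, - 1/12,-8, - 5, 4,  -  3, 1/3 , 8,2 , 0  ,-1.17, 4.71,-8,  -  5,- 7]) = [ - 8, - 8, - 7, - 6, - 5, - 5,-3,- 6/5, - 1.17, - 1/12, 0, 1/3, 2, 4,  4.71, 8 ]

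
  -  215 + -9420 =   -  9635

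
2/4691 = 2/4691 = 0.00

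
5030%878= 640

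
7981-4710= 3271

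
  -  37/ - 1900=37/1900=0.02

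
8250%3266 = 1718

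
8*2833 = 22664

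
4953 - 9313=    - 4360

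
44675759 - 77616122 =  - 32940363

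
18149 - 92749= -74600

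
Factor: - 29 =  - 29^1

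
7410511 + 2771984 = 10182495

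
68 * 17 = 1156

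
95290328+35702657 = 130992985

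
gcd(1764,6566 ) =98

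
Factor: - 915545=-5^1 * 71^1  *2579^1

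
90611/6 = 15101 + 5/6 = 15101.83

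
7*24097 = 168679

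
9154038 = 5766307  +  3387731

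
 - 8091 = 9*( - 899) 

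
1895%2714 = 1895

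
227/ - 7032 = -1 + 6805/7032 = -0.03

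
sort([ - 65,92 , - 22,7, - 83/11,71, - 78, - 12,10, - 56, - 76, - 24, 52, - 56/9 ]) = [ - 78, - 76, - 65,-56, - 24, - 22, - 12,- 83/11,-56/9, 7,  10,52, 71,92 ]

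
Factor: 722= 2^1 * 19^2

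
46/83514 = 23/41757 = 0.00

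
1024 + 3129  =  4153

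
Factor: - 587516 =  - 2^2*191^1 * 769^1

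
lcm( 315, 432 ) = 15120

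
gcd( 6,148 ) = 2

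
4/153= 4/153 = 0.03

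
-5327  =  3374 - 8701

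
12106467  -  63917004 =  - 51810537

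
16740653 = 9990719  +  6749934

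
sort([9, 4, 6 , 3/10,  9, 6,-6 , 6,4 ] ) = [ - 6, 3/10, 4,4,6, 6, 6, 9,9 ] 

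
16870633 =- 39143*( - 431)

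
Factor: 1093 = 1093^1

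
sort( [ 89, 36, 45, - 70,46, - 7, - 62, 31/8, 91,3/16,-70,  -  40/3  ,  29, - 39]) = [ - 70, - 70,-62,- 39, - 40/3, - 7, 3/16,31/8,29, 36,45 , 46,89, 91 ]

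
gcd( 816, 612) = 204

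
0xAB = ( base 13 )102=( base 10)171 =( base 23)7A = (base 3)20100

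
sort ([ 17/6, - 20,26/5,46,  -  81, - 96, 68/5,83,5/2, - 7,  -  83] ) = [ - 96 , - 83, - 81,- 20, - 7,5/2,17/6,  26/5, 68/5,46, 83]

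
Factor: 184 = 2^3 * 23^1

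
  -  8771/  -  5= 8771/5=1754.20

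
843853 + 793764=1637617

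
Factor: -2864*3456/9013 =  - 9897984/9013 = - 2^11*3^3*179^1*9013^( - 1 ) 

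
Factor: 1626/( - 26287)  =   - 6/97 = - 2^1*3^1*97^( - 1)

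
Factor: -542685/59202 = -55/6 = - 2^( -1)*3^ ( - 1 )*5^1*11^1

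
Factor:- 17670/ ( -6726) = 5^1*31^1*59^( -1) = 155/59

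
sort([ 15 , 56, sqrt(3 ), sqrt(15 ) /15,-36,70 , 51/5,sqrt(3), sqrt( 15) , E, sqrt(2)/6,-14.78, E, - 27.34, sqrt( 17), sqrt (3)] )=[ - 36, - 27.34,- 14.78,sqrt( 2)/6, sqrt( 15 ) /15,  sqrt(3 ),sqrt (3), sqrt( 3),  E,E, sqrt( 15), sqrt( 17), 51/5, 15, 56,70 ] 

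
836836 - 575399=261437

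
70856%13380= 3956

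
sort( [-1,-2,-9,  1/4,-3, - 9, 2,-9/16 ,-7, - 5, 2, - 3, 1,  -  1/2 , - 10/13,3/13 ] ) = [-9 ,- 9,-7,-5,-3, - 3,-2, - 1, -10/13,  -  9/16,-1/2, 3/13, 1/4, 1, 2, 2]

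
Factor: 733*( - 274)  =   - 2^1*137^1* 733^1= - 200842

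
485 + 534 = 1019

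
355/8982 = 355/8982 = 0.04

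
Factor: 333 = 3^2*37^1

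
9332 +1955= 11287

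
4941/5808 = 1647/1936 = 0.85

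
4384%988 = 432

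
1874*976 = 1829024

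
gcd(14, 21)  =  7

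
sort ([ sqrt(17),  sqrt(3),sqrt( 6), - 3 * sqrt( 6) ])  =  [-3*sqrt(6), sqrt( 3), sqrt(6), sqrt(17 )]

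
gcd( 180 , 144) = 36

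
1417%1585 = 1417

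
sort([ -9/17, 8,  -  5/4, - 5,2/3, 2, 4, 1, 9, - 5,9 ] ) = [  -  5,-5,-5/4, - 9/17,2/3,1 , 2,4, 8, 9, 9]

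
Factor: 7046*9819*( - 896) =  - 61989467904 = -2^8*3^2*7^1 *13^1*271^1*1091^1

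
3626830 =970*3739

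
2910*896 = 2607360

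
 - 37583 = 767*( - 49) 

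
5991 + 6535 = 12526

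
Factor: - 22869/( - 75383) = 27/89  =  3^3 * 89^( - 1)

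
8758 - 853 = 7905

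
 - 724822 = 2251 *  (-322)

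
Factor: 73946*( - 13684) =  -1011877064 = - 2^3*11^1 *311^1*36973^1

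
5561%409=244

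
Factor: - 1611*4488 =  - 2^3*3^3*11^1*17^1*179^1=- 7230168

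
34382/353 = 34382/353=97.40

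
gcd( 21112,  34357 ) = 1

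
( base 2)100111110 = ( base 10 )318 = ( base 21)F3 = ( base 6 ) 1250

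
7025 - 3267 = 3758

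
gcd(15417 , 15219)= 9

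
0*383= 0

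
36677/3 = 12225 + 2/3 = 12225.67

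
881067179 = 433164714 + 447902465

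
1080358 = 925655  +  154703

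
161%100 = 61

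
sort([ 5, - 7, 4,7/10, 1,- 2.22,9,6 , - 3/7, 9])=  [ - 7, - 2.22,-3/7, 7/10,1, 4,5,6, 9,9 ]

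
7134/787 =7134/787  =  9.06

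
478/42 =11+8/21 = 11.38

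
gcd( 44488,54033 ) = 83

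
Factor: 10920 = 2^3*3^1*5^1*7^1*13^1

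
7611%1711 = 767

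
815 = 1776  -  961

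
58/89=58/89  =  0.65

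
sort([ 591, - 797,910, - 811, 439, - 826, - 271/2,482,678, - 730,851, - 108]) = [-826,-811, - 797, - 730, - 271/2, - 108,439,  482, 591,678, 851,910]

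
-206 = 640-846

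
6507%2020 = 447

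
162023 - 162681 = -658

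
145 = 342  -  197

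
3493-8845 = - 5352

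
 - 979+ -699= -1678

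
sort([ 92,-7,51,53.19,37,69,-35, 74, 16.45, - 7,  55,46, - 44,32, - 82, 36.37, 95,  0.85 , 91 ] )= [ - 82, - 44 ,  -  35, - 7, - 7,0.85,16.45 , 32, 36.37, 37, 46,51 , 53.19, 55, 69, 74, 91, 92,95]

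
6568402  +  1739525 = 8307927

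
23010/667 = 23010/667 = 34.50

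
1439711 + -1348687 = 91024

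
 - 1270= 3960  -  5230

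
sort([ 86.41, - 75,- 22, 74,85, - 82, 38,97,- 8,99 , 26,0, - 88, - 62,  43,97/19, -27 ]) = [ - 88, - 82, - 75, - 62, - 27, - 22, - 8,  0,97/19,26,38,43,74,85,  86.41,  97,99]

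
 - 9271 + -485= - 9756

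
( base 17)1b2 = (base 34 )E2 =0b111011110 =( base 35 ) DN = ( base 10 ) 478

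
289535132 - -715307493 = 1004842625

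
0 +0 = 0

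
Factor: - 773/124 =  - 2^( -2) *31^( - 1 ) * 773^1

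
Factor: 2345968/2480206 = 1172984/1240103  =  2^3 * 19^1* 67^( - 1 )*83^( - 1) * 223^(-1 ) * 7717^1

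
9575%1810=525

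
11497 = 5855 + 5642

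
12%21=12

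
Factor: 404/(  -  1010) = - 2/5 = - 2^1*5^( - 1 )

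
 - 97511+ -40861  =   - 138372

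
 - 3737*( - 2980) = 11136260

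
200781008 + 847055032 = 1047836040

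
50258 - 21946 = 28312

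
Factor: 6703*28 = 2^2*7^1* 6703^1 = 187684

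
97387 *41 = 3992867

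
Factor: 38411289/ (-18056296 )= - 2^( -3)*3^2*7^1*37^( - 1 )*349^1*1747^1*61001^( -1)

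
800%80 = 0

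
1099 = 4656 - 3557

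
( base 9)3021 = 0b100010011110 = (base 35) 1S1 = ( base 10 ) 2206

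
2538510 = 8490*299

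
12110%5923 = 264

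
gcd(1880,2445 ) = 5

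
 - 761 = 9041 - 9802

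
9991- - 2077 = 12068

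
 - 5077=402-5479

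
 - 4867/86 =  - 4867/86 = - 56.59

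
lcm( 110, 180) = 1980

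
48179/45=1070 + 29/45=1070.64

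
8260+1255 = 9515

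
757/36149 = 757/36149  =  0.02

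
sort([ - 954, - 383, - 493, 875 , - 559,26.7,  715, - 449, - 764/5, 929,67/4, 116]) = [ - 954, - 559 , - 493, - 449, - 383 , - 764/5,67/4  ,  26.7,  116,715, 875, 929]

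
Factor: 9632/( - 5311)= - 2^5*7^1*43^1*47^( - 1 )*113^(-1)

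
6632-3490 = 3142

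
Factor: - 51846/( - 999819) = 2^1 * 3^(- 1 )*8641^1*111091^( - 1 ) = 17282/333273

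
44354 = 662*67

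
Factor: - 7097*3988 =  - 2^2*47^1*151^1*997^1   =  - 28302836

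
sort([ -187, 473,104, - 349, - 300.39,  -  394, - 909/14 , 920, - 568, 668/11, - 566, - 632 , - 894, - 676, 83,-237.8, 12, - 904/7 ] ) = [ - 894, - 676, - 632, - 568 , - 566,- 394, - 349, - 300.39, - 237.8, - 187,  -  904/7,-909/14, 12,  668/11,83, 104, 473, 920 ] 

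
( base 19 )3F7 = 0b10101011111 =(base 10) 1375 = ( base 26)20N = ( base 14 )703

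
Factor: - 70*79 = -2^1*5^1*7^1*79^1 = -5530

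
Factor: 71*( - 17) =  - 1207  =  - 17^1*71^1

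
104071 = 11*9461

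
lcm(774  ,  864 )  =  37152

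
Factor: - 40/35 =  - 8/7 = - 2^3*7^ ( - 1) 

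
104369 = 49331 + 55038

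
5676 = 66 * 86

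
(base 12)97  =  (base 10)115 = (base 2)1110011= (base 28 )43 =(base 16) 73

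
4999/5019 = 4999/5019 = 1.00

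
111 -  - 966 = 1077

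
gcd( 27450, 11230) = 10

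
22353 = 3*7451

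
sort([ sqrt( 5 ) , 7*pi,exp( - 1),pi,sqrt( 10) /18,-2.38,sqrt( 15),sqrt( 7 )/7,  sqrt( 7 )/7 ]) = [  -  2.38, sqrt( 10 ) /18,exp(  -  1),sqrt( 7 ) /7, sqrt( 7)/7,sqrt( 5 ),pi, sqrt( 15),7*pi ]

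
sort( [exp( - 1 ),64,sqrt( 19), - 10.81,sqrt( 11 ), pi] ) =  [  -  10.81, exp ( - 1),pi, sqrt( 11 ),sqrt(19), 64] 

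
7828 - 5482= 2346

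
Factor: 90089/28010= 2^( - 1)*5^(- 1)*2801^( - 1) *90089^1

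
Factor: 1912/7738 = 2^2*53^ (-1 ) * 73^( - 1 )*239^1 = 956/3869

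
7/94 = 7/94 = 0.07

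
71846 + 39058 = 110904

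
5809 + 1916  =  7725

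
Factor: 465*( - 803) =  - 3^1*5^1*11^1*31^1*73^1   =  - 373395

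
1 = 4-3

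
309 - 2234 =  - 1925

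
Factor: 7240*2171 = 15718040 = 2^3*5^1*13^1*167^1*181^1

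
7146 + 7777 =14923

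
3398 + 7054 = 10452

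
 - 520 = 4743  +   - 5263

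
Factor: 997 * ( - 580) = -578260  =  - 2^2*5^1*29^1*997^1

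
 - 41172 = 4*( - 10293 )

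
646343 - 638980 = 7363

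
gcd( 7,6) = 1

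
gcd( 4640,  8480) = 160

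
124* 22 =2728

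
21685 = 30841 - 9156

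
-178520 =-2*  89260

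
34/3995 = 2/235  =  0.01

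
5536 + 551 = 6087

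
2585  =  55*47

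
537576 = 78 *6892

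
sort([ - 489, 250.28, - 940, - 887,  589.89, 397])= [ - 940, - 887 , - 489,250.28,  397,589.89]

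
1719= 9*191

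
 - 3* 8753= - 26259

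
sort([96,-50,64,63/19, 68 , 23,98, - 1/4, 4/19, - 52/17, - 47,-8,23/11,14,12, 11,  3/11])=[-50,-47 , - 8, -52/17 ,  -  1/4 , 4/19, 3/11,23/11, 63/19, 11,  12 , 14,23, 64,  68, 96, 98 ]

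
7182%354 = 102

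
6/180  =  1/30=0.03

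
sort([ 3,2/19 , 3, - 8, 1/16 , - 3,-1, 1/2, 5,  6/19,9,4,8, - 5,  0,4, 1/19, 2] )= [ - 8,-5,  -  3, - 1,0,1/19,  1/16  ,  2/19,  6/19,1/2,  2 , 3,3,4 , 4 , 5,8, 9 ] 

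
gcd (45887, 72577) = 1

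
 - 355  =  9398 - 9753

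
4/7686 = 2/3843=   0.00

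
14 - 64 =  - 50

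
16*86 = 1376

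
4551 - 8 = 4543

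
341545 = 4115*83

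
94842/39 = 2431 +11/13  =  2431.85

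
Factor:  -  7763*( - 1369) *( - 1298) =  - 2^1*7^1*11^1*37^2 * 59^1*1109^1 = - 13794556006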